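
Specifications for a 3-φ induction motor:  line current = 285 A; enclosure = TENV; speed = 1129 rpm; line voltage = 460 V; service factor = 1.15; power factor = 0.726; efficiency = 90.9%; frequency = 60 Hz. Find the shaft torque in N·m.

P_in = √3·V·I·cosφ = 1.732 × 460 × 285 × 0.726 = 164849 W
P_out = η·P_in = 0.909 × 164849 = 149848 W
n = 1129 rpm
ω = 2π×1129/60 = 118.2 rad/s
τ = P_out/ω = 149848/118.2 = 1270 N·m

1270 N·m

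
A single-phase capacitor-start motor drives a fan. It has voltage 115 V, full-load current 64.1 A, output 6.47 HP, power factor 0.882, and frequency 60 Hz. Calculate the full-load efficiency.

P_out = 6.47 × 746 = 4827 W
P_in = V·I·cosφ = 115 × 64.1 × 0.882 = 6502 W
η = P_out / P_in = 4827 / 6502 = 0.742 = 74.2%

74.2 %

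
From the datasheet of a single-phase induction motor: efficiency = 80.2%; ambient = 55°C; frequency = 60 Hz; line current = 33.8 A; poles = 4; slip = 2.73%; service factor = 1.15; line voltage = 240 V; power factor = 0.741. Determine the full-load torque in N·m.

P_in = V·I·cosφ = 240 × 33.8 × 0.741 = 6011 W
P_out = η·P_in = 0.802 × 6011 = 4821 W
n_s = 120×60/4 = 1800 rpm; n = 1800×(1−0.0273) = 1751 rpm
ω = 2π×1751/60 = 183.4 rad/s
τ = P_out/ω = 4821/183.4 = 26.3 N·m

26.3 N·m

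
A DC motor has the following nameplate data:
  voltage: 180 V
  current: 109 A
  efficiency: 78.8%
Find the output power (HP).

P_in = V·I = 180 × 109 = 19620 W
P_out = η·P_in = 0.788 × 19620 = 15461 W
= 15461/746 = 20.7 HP

20.7 HP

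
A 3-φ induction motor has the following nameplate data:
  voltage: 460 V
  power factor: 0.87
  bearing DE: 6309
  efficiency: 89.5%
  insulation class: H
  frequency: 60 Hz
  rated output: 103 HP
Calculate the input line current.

124 A

P_out = 103 × 746 = 76838 W
P_in = P_out / η = 76838 / 0.895 = 85853 W
I_L = P_in / (√3·V_L·cosφ) = 85853 / (1.732 × 460 × 0.87) = 124 A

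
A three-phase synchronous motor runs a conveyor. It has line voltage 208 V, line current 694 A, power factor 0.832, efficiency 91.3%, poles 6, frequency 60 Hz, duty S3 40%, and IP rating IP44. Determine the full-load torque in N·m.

P_in = √3·V·I·cosφ = 1.732 × 208 × 694 × 0.832 = 208015 W
P_out = η·P_in = 0.913 × 208015 = 189918 W
n = n_s = 120×60/6 = 1200 rpm (synchronous)
ω = 2π×1200/60 = 125.7 rad/s
τ = P_out/ω = 189918/125.7 = 1510 N·m

1510 N·m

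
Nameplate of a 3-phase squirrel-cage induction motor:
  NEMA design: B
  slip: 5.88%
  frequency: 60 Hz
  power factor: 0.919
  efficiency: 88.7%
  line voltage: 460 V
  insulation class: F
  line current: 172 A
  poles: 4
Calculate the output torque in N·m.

630 N·m

P_in = √3·V·I·cosφ = 1.732 × 460 × 172 × 0.919 = 125936 W
P_out = η·P_in = 0.887 × 125936 = 111705 W
n_s = 120×60/4 = 1800 rpm; n = 1800×(1−0.0588) = 1694 rpm
ω = 2π×1694/60 = 177.4 rad/s
τ = P_out/ω = 111705/177.4 = 630 N·m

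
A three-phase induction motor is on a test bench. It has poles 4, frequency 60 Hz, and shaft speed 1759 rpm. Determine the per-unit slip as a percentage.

2.3 %

n_s = 120f/p = 120×60/4 = 1800 rpm
s = (n_s − n)/n_s = (1800 − 1759)/1800 = 0.0228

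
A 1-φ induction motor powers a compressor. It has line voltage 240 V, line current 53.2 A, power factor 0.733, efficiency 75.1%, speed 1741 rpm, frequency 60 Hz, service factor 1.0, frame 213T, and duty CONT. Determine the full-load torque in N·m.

P_in = V·I·cosφ = 240 × 53.2 × 0.733 = 9359 W
P_out = η·P_in = 0.751 × 9359 = 7029 W
n = 1741 rpm
ω = 2π×1741/60 = 182.3 rad/s
τ = P_out/ω = 7029/182.3 = 38.6 N·m

38.6 N·m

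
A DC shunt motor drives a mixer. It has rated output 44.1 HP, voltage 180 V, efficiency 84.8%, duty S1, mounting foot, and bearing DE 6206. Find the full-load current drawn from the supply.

P_out = 44.1 × 746 = 32899 W
P_in = P_out / η = 32899 / 0.848 = 38796 W
I = P_in / V = 38796 / 180 = 216 A

216 A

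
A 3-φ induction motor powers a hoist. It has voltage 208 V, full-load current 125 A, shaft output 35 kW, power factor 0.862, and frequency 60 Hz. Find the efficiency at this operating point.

90.2 %

P_out = 35 kW = 35000 W
P_in = √3·V_L·I_L·cosφ = 1.732 × 208 × 125 × 0.862 = 38818 W
η = P_out / P_in = 35000 / 38818 = 0.902 = 90.2%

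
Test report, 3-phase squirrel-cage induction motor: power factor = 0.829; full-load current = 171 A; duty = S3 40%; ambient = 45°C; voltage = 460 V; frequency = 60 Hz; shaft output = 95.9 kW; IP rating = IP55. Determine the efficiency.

P_out = 95.9 kW = 95900 W
P_in = √3·V_L·I_L·cosφ = 1.732 × 460 × 171 × 0.829 = 112942 W
η = P_out / P_in = 95900 / 112942 = 0.849 = 84.9%

84.9 %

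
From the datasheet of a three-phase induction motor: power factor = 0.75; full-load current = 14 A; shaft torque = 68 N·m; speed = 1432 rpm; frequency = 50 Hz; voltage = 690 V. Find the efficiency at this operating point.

ω = 2π × 1432/60 = 150 rad/s; P_out = τω = 68 × 150 = 10200 W
P_in = √3·V_L·I_L·cosφ = 1.732 × 690 × 14 × 0.75 = 12548 W
η = P_out / P_in = 10200 / 12548 = 0.813 = 81.3%

81.3 %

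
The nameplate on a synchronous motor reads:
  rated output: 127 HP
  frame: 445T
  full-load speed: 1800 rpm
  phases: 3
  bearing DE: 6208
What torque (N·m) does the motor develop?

P_out = 127 × 746 = 94742 W
ω = 2π × 1800/60 = 188.5 rad/s
τ = P_out/ω = 94742/188.5 = 503 N·m

503 N·m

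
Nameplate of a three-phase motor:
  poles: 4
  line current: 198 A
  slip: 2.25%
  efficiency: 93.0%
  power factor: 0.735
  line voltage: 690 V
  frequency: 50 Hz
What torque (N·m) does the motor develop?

1050 N·m

P_in = √3·V·I·cosφ = 1.732 × 690 × 198 × 0.735 = 173920 W
P_out = η·P_in = 0.93 × 173920 = 161746 W
n_s = 120×50/4 = 1500 rpm; n = 1500×(1−0.0225) = 1466 rpm
ω = 2π×1466/60 = 153.5 rad/s
τ = P_out/ω = 161746/153.5 = 1050 N·m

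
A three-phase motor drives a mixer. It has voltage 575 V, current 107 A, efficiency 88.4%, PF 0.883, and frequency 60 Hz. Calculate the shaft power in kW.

83.2 kW

P_in = √3·V·I·cosφ = 1.732 × 575 × 107 × 0.883 = 94094 W
P_out = η·P_in = 0.884 × 94094 = 83179 W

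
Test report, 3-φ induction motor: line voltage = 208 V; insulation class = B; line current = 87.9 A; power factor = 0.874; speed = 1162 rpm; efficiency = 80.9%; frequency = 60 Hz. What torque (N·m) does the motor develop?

184 N·m

P_in = √3·V·I·cosφ = 1.732 × 208 × 87.9 × 0.874 = 27677 W
P_out = η·P_in = 0.809 × 27677 = 22391 W
n = 1162 rpm
ω = 2π×1162/60 = 121.7 rad/s
τ = P_out/ω = 22391/121.7 = 184 N·m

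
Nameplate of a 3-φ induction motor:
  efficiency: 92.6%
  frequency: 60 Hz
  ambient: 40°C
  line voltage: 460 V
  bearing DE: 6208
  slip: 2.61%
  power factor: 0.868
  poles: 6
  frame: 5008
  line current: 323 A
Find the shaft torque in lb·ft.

1250 lb·ft

P_in = √3·V·I·cosφ = 1.732 × 460 × 323 × 0.868 = 223372 W
P_out = η·P_in = 0.926 × 223372 = 206842 W
n_s = 120×60/6 = 1200 rpm; n = 1200×(1−0.0261) = 1169 rpm
ω = 2π×1169/60 = 122.4 rad/s
τ = P_out/ω = 206842/122.4 = 1690 N·m
In lb·ft: 1690/1.356 = 1250 lb·ft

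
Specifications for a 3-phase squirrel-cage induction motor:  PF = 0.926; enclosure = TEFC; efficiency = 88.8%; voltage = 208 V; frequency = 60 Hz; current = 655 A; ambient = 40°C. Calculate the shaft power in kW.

194 kW

P_in = √3·V·I·cosφ = 1.732 × 208 × 655 × 0.926 = 218506 W
P_out = η·P_in = 0.888 × 218506 = 194033 W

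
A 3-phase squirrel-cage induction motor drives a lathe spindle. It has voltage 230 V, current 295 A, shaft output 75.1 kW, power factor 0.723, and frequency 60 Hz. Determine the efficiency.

88.4 %

P_out = 75.1 kW = 75100 W
P_in = √3·V_L·I_L·cosφ = 1.732 × 230 × 295 × 0.723 = 84964 W
η = P_out / P_in = 75100 / 84964 = 0.884 = 88.4%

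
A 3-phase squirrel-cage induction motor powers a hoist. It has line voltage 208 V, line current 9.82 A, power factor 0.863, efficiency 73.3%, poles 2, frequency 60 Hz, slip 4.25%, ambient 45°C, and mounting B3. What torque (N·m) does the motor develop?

P_in = √3·V·I·cosφ = 1.732 × 208 × 9.82 × 0.863 = 3053 W
P_out = η·P_in = 0.733 × 3053 = 2238 W
n_s = 120×60/2 = 3600 rpm; n = 3600×(1−0.0425) = 3447 rpm
ω = 2π×3447/60 = 361 rad/s
τ = P_out/ω = 2238/361 = 6.2 N·m

6.2 N·m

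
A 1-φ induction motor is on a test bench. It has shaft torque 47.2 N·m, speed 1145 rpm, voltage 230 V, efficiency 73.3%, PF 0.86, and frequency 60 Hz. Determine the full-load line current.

39 A

ω = 2π×1145/60 = 119.9 rad/s; P_out = τω = 47.2 × 119.9 = 5659 W
P_in = P_out / η = 5659 / 0.733 = 7720 W
I = P_in / (V·cosφ) = 7720 / (230 × 0.86) = 39 A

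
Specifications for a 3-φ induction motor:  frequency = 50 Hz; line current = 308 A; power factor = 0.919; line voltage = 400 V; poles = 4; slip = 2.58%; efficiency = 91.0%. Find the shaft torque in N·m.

1170 N·m

P_in = √3·V·I·cosφ = 1.732 × 400 × 308 × 0.919 = 196098 W
P_out = η·P_in = 0.91 × 196098 = 178449 W
n_s = 120×50/4 = 1500 rpm; n = 1500×(1−0.0258) = 1461 rpm
ω = 2π×1461/60 = 153 rad/s
τ = P_out/ω = 178449/153 = 1170 N·m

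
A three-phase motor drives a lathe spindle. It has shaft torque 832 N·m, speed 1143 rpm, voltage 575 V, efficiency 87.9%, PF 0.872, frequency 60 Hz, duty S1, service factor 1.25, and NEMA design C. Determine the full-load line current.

130 A

ω = 2π×1143/60 = 119.7 rad/s; P_out = τω = 832 × 119.7 = 99590 W
P_in = P_out / η = 99590 / 0.879 = 113299 W
I_L = P_in / (√3·V_L·cosφ) = 113299 / (1.732 × 575 × 0.872) = 130 A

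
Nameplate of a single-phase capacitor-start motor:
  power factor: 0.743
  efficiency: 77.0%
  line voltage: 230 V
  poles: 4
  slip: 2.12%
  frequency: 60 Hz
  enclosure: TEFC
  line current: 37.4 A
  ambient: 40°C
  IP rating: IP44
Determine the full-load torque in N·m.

P_in = V·I·cosφ = 230 × 37.4 × 0.743 = 6391 W
P_out = η·P_in = 0.77 × 6391 = 4921 W
n_s = 120×60/4 = 1800 rpm; n = 1800×(1−0.0212) = 1762 rpm
ω = 2π×1762/60 = 184.5 rad/s
τ = P_out/ω = 4921/184.5 = 26.7 N·m

26.7 N·m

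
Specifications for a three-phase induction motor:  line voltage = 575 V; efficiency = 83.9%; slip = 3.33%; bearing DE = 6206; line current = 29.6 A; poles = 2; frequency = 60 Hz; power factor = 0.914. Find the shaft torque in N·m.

62 N·m

P_in = √3·V·I·cosφ = 1.732 × 575 × 29.6 × 0.914 = 26943 W
P_out = η·P_in = 0.839 × 26943 = 22605 W
n_s = 120×60/2 = 3600 rpm; n = 3600×(1−0.0333) = 3480 rpm
ω = 2π×3480/60 = 364.4 rad/s
τ = P_out/ω = 22605/364.4 = 62 N·m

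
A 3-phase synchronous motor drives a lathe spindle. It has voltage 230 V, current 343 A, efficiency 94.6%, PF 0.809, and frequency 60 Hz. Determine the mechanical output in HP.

P_in = √3·V·I·cosφ = 1.732 × 230 × 343 × 0.809 = 110540 W
P_out = η·P_in = 0.946 × 110540 = 104571 W
= 104571/746 = 140 HP

140 HP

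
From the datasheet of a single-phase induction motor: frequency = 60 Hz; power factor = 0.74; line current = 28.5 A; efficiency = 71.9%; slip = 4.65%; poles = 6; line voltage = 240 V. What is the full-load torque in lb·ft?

P_in = V·I·cosφ = 240 × 28.5 × 0.74 = 5062 W
P_out = η·P_in = 0.719 × 5062 = 3640 W
n_s = 120×60/6 = 1200 rpm; n = 1200×(1−0.0465) = 1144 rpm
ω = 2π×1144/60 = 119.8 rad/s
τ = P_out/ω = 3640/119.8 = 30.38 N·m
In lb·ft: 30.38/1.356 = 22.4 lb·ft

22.4 lb·ft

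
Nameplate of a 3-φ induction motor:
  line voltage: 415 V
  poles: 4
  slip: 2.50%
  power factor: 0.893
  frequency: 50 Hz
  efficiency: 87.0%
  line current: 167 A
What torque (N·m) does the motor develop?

P_in = √3·V·I·cosφ = 1.732 × 415 × 167 × 0.893 = 107192 W
P_out = η·P_in = 0.87 × 107192 = 93257 W
n_s = 120×50/4 = 1500 rpm; n = 1500×(1−0.025) = 1463 rpm
ω = 2π×1463/60 = 153.2 rad/s
τ = P_out/ω = 93257/153.2 = 609 N·m

609 N·m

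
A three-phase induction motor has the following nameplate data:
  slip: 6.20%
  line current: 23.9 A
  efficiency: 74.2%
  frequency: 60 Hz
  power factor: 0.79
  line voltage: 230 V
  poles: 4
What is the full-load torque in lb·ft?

23.3 lb·ft

P_in = √3·V·I·cosφ = 1.732 × 230 × 23.9 × 0.79 = 7521 W
P_out = η·P_in = 0.742 × 7521 = 5581 W
n_s = 120×60/4 = 1800 rpm; n = 1800×(1−0.062) = 1688 rpm
ω = 2π×1688/60 = 176.8 rad/s
τ = P_out/ω = 5581/176.8 = 31.57 N·m
In lb·ft: 31.57/1.356 = 23.3 lb·ft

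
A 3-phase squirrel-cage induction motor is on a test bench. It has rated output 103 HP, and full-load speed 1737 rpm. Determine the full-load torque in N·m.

P_out = 103 × 746 = 76838 W
ω = 2π × 1737/60 = 181.9 rad/s
τ = P_out/ω = 76838/181.9 = 422 N·m

422 N·m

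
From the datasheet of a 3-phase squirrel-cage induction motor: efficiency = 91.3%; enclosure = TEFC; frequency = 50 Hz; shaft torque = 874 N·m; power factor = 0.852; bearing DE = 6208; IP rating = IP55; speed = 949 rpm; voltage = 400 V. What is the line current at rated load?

ω = 2π×949/60 = 99.38 rad/s; P_out = τω = 874 × 99.38 = 86858 W
P_in = P_out / η = 86858 / 0.913 = 95135 W
I_L = P_in / (√3·V_L·cosφ) = 95135 / (1.732 × 400 × 0.852) = 161 A

161 A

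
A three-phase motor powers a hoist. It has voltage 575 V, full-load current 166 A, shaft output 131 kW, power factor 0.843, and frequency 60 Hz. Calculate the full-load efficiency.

P_out = 131 kW = 131000 W
P_in = √3·V_L·I_L·cosφ = 1.732 × 575 × 166 × 0.843 = 139364 W
η = P_out / P_in = 131000 / 139364 = 0.940 = 94.0%

94.0 %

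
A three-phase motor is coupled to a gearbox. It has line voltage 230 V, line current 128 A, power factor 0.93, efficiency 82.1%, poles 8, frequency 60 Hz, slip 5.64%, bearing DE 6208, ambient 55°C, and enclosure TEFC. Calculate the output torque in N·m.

P_in = √3·V·I·cosφ = 1.732 × 230 × 128 × 0.93 = 47421 W
P_out = η·P_in = 0.821 × 47421 = 38933 W
n_s = 120×60/8 = 900 rpm; n = 900×(1−0.0564) = 849 rpm
ω = 2π×849/60 = 88.91 rad/s
τ = P_out/ω = 38933/88.91 = 438 N·m

438 N·m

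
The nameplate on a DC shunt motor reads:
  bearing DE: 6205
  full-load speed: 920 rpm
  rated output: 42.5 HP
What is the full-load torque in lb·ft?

243 lb·ft

P_out = 42.5 × 746 = 31705 W
ω = 2π × 920/60 = 96.34 rad/s
τ = P_out/ω = 31705/96.34 = 329.1 N·m
In lb·ft: 329.1/1.356 = 243 lb·ft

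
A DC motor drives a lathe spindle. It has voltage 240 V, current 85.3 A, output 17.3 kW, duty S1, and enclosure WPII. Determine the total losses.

P_in = V·I = 240×85.3 = 20472 W
P_out = 17300 W
Losses = P_in − P_out = 20472 − 17300 = 3172 W

3.17 kW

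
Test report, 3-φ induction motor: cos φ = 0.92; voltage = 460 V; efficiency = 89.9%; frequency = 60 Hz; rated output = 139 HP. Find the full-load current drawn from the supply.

157 A

P_out = 139 × 746 = 103694 W
P_in = P_out / η = 103694 / 0.899 = 115344 W
I_L = P_in / (√3·V_L·cosφ) = 115344 / (1.732 × 460 × 0.92) = 157 A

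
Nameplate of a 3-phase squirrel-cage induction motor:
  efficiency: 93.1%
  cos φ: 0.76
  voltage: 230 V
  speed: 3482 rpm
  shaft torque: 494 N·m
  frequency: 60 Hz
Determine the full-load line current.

639 A

ω = 2π×3482/60 = 364.6 rad/s; P_out = τω = 494 × 364.6 = 180112 W
P_in = P_out / η = 180112 / 0.931 = 193461 W
I_L = P_in / (√3·V_L·cosφ) = 193461 / (1.732 × 230 × 0.76) = 639 A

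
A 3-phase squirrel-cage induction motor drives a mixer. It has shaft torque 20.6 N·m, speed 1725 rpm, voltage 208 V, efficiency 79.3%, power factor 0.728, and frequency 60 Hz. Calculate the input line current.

17.9 A

ω = 2π×1725/60 = 180.6 rad/s; P_out = τω = 20.6 × 180.6 = 3720 W
P_in = P_out / η = 3720 / 0.793 = 4691 W
I_L = P_in / (√3·V_L·cosφ) = 4691 / (1.732 × 208 × 0.728) = 17.9 A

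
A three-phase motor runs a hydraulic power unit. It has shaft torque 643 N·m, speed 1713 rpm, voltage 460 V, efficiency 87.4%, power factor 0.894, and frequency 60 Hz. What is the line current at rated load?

185 A

ω = 2π×1713/60 = 179.4 rad/s; P_out = τω = 643 × 179.4 = 115354 W
P_in = P_out / η = 115354 / 0.874 = 131984 W
I_L = P_in / (√3·V_L·cosφ) = 131984 / (1.732 × 460 × 0.894) = 185 A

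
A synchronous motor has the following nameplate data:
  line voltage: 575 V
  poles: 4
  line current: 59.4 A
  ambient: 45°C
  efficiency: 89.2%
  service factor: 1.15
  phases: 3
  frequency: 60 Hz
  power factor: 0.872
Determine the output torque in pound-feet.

P_in = √3·V·I·cosφ = 1.732 × 575 × 59.4 × 0.872 = 51584 W
P_out = η·P_in = 0.892 × 51584 = 46013 W
n = n_s = 120×60/4 = 1800 rpm (synchronous)
ω = 2π×1800/60 = 188.5 rad/s
τ = P_out/ω = 46013/188.5 = 244.1 N·m
In lb·ft: 244.1/1.356 = 180 lb·ft

180 lb·ft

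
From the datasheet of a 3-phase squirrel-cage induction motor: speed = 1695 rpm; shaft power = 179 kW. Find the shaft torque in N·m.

1010 N·m

ω = 2π × 1695/60 = 177.5 rad/s
τ = P/ω = 179000/177.5 = 1010 N·m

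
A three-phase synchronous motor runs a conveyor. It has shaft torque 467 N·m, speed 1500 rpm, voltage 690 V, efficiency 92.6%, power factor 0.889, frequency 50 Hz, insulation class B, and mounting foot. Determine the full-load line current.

74.6 A

ω = 2π×1500/60 = 157.1 rad/s; P_out = τω = 467 × 157.1 = 73366 W
P_in = P_out / η = 73366 / 0.926 = 79229 W
I_L = P_in / (√3·V_L·cosφ) = 79229 / (1.732 × 690 × 0.889) = 74.6 A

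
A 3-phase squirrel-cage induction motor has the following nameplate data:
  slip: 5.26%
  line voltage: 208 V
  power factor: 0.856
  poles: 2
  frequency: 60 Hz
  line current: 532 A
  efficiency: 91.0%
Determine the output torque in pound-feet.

308 lb·ft

P_in = √3·V·I·cosφ = 1.732 × 208 × 532 × 0.856 = 164058 W
P_out = η·P_in = 0.91 × 164058 = 149293 W
n_s = 120×60/2 = 3600 rpm; n = 3600×(1−0.0526) = 3411 rpm
ω = 2π×3411/60 = 357.2 rad/s
τ = P_out/ω = 149293/357.2 = 418 N·m
In lb·ft: 418/1.356 = 308 lb·ft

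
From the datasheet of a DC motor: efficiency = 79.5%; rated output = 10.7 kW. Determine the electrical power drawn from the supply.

13.5 kW

P_out = 10700 W
P_in = P_out/η = 10700/0.795 = 13459 W = 13.5 kW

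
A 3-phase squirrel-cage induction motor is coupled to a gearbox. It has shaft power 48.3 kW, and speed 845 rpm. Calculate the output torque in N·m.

ω = 2π × 845/60 = 88.49 rad/s
τ = P/ω = 48300/88.49 = 546 N·m

546 N·m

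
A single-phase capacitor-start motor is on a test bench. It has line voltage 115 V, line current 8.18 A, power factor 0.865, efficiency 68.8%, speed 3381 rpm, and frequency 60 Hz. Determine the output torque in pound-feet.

1.17 lb·ft

P_in = V·I·cosφ = 115 × 8.18 × 0.865 = 814 W
P_out = η·P_in = 0.688 × 814 = 560 W
n = 3381 rpm
ω = 2π×3381/60 = 354.1 rad/s
τ = P_out/ω = 560/354.1 = 1.581 N·m
In lb·ft: 1.581/1.356 = 1.17 lb·ft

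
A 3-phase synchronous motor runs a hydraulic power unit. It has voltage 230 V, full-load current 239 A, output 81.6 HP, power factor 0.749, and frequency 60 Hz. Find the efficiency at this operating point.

P_out = 81.6 × 746 = 60874 W
P_in = √3·V_L·I_L·cosφ = 1.732 × 230 × 239 × 0.749 = 71311 W
η = P_out / P_in = 60874 / 71311 = 0.854 = 85.4%

85.4 %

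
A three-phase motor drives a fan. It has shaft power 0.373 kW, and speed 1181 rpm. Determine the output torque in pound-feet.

2.22 lb·ft

ω = 2π × 1181/60 = 123.7 rad/s
τ = P/ω = 373/123.7 = 3.015 N·m
In lb·ft: 3.015/1.356 = 2.22 lb·ft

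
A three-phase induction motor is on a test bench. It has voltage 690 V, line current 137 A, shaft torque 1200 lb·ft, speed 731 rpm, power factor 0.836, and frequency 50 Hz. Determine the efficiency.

91.0 %

τ = 1200 lb·ft × 1.356 = 1627 N·m
ω = 2π × 731/60 = 76.55 rad/s; P_out = τω = 1627 × 76.55 = 124547 W
P_in = √3·V_L·I_L·cosφ = 1.732 × 690 × 137 × 0.836 = 136875 W
η = P_out / P_in = 124547 / 136875 = 0.910 = 91.0%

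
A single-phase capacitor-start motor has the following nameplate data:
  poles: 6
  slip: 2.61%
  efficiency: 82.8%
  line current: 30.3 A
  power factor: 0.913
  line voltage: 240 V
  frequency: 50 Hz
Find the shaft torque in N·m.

53.9 N·m

P_in = V·I·cosφ = 240 × 30.3 × 0.913 = 6639 W
P_out = η·P_in = 0.828 × 6639 = 5497 W
n_s = 120×50/6 = 1000 rpm; n = 1000×(1−0.0261) = 974 rpm
ω = 2π×974/60 = 102 rad/s
τ = P_out/ω = 5497/102 = 53.9 N·m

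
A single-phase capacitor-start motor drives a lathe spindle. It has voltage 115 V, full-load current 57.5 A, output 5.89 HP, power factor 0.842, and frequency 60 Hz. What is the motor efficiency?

P_out = 5.89 × 746 = 4394 W
P_in = V·I·cosφ = 115 × 57.5 × 0.842 = 5568 W
η = P_out / P_in = 4394 / 5568 = 0.789 = 78.9%

78.9 %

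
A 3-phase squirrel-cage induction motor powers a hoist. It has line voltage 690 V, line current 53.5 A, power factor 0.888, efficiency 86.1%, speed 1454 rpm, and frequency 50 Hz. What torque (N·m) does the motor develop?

321 N·m

P_in = √3·V·I·cosφ = 1.732 × 690 × 53.5 × 0.888 = 56776 W
P_out = η·P_in = 0.861 × 56776 = 48884 W
n = 1454 rpm
ω = 2π×1454/60 = 152.3 rad/s
τ = P_out/ω = 48884/152.3 = 321 N·m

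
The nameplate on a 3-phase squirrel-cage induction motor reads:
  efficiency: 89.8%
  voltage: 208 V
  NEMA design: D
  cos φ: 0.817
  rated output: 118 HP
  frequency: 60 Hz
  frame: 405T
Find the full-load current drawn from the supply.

333 A

P_out = 118 × 746 = 88028 W
P_in = P_out / η = 88028 / 0.898 = 98027 W
I_L = P_in / (√3·V_L·cosφ) = 98027 / (1.732 × 208 × 0.817) = 333 A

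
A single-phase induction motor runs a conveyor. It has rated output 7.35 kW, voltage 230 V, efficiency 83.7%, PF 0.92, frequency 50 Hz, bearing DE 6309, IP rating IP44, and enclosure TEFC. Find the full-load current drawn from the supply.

P_out = 7.35 kW = 7350 W
P_in = P_out / η = 7350 / 0.837 = 8781 W
I = P_in / (V·cosφ) = 8781 / (230 × 0.92) = 41.5 A

41.5 A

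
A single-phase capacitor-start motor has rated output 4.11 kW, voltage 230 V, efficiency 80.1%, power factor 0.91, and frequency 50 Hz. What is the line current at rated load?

P_out = 4.11 kW = 4110 W
P_in = P_out / η = 4110 / 0.801 = 5131 W
I = P_in / (V·cosφ) = 5131 / (230 × 0.91) = 24.5 A

24.5 A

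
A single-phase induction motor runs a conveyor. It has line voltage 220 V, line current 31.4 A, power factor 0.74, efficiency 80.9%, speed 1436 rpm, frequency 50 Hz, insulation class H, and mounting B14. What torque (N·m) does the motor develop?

27.5 N·m

P_in = V·I·cosφ = 220 × 31.4 × 0.74 = 5112 W
P_out = η·P_in = 0.809 × 5112 = 4136 W
n = 1436 rpm
ω = 2π×1436/60 = 150.4 rad/s
τ = P_out/ω = 4136/150.4 = 27.5 N·m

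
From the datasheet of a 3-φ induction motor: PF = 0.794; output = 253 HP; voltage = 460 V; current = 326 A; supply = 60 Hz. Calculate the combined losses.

17.5 kW

P_in = √3·V·I·cosφ = 1.732×460×326×0.794 = 206226 W
P_out = 253×746 = 188738 W
Losses = P_in − P_out = 206226 − 188738 = 17488 W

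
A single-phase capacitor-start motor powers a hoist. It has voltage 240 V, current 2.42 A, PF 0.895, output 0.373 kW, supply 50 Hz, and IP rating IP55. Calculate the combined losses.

P_in = V·I·cosφ = 240×2.42×0.895 = 520 W
P_out = 373 W
Losses = P_in − P_out = 520 − 373 = 147 W

147 W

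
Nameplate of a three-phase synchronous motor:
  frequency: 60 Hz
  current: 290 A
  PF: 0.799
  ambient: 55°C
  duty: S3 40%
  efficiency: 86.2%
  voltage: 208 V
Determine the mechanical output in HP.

96.5 HP

P_in = √3·V·I·cosφ = 1.732 × 208 × 290 × 0.799 = 83475 W
P_out = η·P_in = 0.862 × 83475 = 71955 W
= 71955/746 = 96.5 HP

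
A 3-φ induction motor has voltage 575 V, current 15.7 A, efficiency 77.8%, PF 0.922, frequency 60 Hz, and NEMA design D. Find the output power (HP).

15 HP

P_in = √3·V·I·cosφ = 1.732 × 575 × 15.7 × 0.922 = 14416 W
P_out = η·P_in = 0.778 × 14416 = 11216 W
= 11216/746 = 15 HP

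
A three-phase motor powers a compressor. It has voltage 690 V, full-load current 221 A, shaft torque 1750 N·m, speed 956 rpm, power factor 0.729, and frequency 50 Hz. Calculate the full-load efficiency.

ω = 2π × 956/60 = 100.1 rad/s; P_out = τω = 1750 × 100.1 = 175175 W
P_in = √3·V_L·I_L·cosφ = 1.732 × 690 × 221 × 0.729 = 192538 W
η = P_out / P_in = 175175 / 192538 = 0.910 = 91.0%

91.0 %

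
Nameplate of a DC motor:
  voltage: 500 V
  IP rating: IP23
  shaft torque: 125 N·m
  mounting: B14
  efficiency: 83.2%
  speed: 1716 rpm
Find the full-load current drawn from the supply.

54 A

ω = 2π×1716/60 = 179.7 rad/s; P_out = τω = 125 × 179.7 = 22463 W
P_in = P_out / η = 22463 / 0.832 = 26999 W
I = P_in / V = 26999 / 500 = 54 A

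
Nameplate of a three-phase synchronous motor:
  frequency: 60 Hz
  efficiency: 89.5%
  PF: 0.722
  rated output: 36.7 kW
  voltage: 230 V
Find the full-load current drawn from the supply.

P_out = 36.7 kW = 36700 W
P_in = P_out / η = 36700 / 0.895 = 41006 W
I_L = P_in / (√3·V_L·cosφ) = 41006 / (1.732 × 230 × 0.722) = 143 A

143 A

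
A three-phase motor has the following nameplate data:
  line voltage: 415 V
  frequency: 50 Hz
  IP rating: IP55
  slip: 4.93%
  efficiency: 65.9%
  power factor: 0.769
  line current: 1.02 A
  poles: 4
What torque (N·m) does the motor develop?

P_in = √3·V·I·cosφ = 1.732 × 415 × 1.02 × 0.769 = 564 W
P_out = η·P_in = 0.659 × 564 = 372 W
n_s = 120×50/4 = 1500 rpm; n = 1500×(1−0.0493) = 1426 rpm
ω = 2π×1426/60 = 149.3 rad/s
τ = P_out/ω = 372/149.3 = 2.49 N·m

2.49 N·m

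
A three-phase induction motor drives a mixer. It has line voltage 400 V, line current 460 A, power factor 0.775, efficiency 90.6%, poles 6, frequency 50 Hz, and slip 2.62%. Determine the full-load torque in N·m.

P_in = √3·V·I·cosφ = 1.732 × 400 × 460 × 0.775 = 246983 W
P_out = η·P_in = 0.906 × 246983 = 223767 W
n_s = 120×50/6 = 1000 rpm; n = 1000×(1−0.0262) = 974 rpm
ω = 2π×974/60 = 102 rad/s
τ = P_out/ω = 223767/102 = 2190 N·m

2190 N·m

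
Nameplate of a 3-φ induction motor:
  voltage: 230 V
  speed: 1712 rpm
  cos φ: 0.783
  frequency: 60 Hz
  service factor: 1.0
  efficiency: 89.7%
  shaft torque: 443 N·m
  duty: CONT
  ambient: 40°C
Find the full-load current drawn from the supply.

ω = 2π×1712/60 = 179.3 rad/s; P_out = τω = 443 × 179.3 = 79430 W
P_in = P_out / η = 79430 / 0.897 = 88551 W
I_L = P_in / (√3·V_L·cosφ) = 88551 / (1.732 × 230 × 0.783) = 284 A

284 A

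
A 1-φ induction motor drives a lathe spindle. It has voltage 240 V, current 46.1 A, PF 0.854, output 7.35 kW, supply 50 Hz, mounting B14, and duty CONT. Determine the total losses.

P_in = V·I·cosφ = 240×46.1×0.854 = 9449 W
P_out = 7350 W
Losses = P_in − P_out = 9449 − 7350 = 2099 W

2.1 kW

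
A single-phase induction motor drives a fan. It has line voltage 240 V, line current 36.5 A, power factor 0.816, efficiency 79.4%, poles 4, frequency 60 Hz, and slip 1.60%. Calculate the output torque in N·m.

30.6 N·m

P_in = V·I·cosφ = 240 × 36.5 × 0.816 = 7148 W
P_out = η·P_in = 0.794 × 7148 = 5676 W
n_s = 120×60/4 = 1800 rpm; n = 1800×(1−0.016) = 1771 rpm
ω = 2π×1771/60 = 185.5 rad/s
τ = P_out/ω = 5676/185.5 = 30.6 N·m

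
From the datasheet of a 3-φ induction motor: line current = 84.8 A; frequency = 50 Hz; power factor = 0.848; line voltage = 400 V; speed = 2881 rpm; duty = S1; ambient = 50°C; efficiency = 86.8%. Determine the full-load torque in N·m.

143 N·m

P_in = √3·V·I·cosφ = 1.732 × 400 × 84.8 × 0.848 = 49820 W
P_out = η·P_in = 0.868 × 49820 = 43244 W
n = 2881 rpm
ω = 2π×2881/60 = 301.7 rad/s
τ = P_out/ω = 43244/301.7 = 143 N·m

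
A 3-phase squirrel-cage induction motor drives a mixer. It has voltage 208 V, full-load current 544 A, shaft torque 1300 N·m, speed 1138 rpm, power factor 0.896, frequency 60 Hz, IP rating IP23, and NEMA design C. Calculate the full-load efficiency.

ω = 2π × 1138/60 = 119.2 rad/s; P_out = τω = 1300 × 119.2 = 154960 W
P_in = √3·V_L·I_L·cosφ = 1.732 × 208 × 544 × 0.896 = 175597 W
η = P_out / P_in = 154960 / 175597 = 0.882 = 88.2%

88.2 %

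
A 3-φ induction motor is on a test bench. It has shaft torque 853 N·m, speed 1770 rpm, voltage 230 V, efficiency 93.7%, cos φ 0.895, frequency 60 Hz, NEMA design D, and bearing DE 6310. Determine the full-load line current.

ω = 2π×1770/60 = 185.4 rad/s; P_out = τω = 853 × 185.4 = 158146 W
P_in = P_out / η = 158146 / 0.937 = 168779 W
I_L = P_in / (√3·V_L·cosφ) = 168779 / (1.732 × 230 × 0.895) = 473 A

473 A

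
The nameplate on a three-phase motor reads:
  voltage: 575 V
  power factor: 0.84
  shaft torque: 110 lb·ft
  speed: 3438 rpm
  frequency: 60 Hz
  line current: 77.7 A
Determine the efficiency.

82.6 %

τ = 110 lb·ft × 1.356 = 149.2 N·m
ω = 2π × 3438/60 = 360 rad/s; P_out = τω = 149.2 × 360 = 53712 W
P_in = √3·V_L·I_L·cosφ = 1.732 × 575 × 77.7 × 0.84 = 65000 W
η = P_out / P_in = 53712 / 65000 = 0.826 = 82.6%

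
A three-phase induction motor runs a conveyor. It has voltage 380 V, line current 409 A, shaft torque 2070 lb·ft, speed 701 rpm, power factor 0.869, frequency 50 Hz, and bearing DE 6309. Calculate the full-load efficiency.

88.1 %

τ = 2070 lb·ft × 1.356 = 2807 N·m
ω = 2π × 701/60 = 73.41 rad/s; P_out = τω = 2807 × 73.41 = 206062 W
P_in = √3·V_L·I_L·cosφ = 1.732 × 380 × 409 × 0.869 = 233924 W
η = P_out / P_in = 206062 / 233924 = 0.881 = 88.1%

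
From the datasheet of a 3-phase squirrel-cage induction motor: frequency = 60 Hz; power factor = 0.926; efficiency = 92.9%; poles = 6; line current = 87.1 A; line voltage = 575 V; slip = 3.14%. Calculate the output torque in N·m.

613 N·m

P_in = √3·V·I·cosφ = 1.732 × 575 × 87.1 × 0.926 = 80324 W
P_out = η·P_in = 0.929 × 80324 = 74621 W
n_s = 120×60/6 = 1200 rpm; n = 1200×(1−0.0314) = 1162 rpm
ω = 2π×1162/60 = 121.7 rad/s
τ = P_out/ω = 74621/121.7 = 613 N·m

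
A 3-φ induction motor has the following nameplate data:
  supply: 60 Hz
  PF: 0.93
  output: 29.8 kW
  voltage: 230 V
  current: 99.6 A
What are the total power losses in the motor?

7.1 kW

P_in = √3·V·I·cosφ = 1.732×230×99.6×0.93 = 36899 W
P_out = 29800 W
Losses = P_in − P_out = 36899 − 29800 = 7099 W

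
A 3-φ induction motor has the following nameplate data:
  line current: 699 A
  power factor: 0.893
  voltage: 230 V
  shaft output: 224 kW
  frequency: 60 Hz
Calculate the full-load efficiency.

90.1 %

P_out = 224 kW = 224000 W
P_in = √3·V_L·I_L·cosφ = 1.732 × 230 × 699 × 0.893 = 248659 W
η = P_out / P_in = 224000 / 248659 = 0.901 = 90.1%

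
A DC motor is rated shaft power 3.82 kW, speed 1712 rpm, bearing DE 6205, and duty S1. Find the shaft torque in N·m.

21.3 N·m

ω = 2π × 1712/60 = 179.3 rad/s
τ = P/ω = 3820/179.3 = 21.3 N·m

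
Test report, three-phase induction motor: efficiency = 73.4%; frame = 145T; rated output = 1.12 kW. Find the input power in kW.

P_out = 1120 W
P_in = P_out/η = 1120/0.734 = 1526 W = 1.53 kW

1.53 kW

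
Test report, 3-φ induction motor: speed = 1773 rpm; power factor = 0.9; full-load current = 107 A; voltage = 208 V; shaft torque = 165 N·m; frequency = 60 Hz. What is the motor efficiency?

88.3 %

ω = 2π × 1773/60 = 185.7 rad/s; P_out = τω = 165 × 185.7 = 30641 W
P_in = √3·V_L·I_L·cosφ = 1.732 × 208 × 107 × 0.9 = 34693 W
η = P_out / P_in = 30641 / 34693 = 0.883 = 88.3%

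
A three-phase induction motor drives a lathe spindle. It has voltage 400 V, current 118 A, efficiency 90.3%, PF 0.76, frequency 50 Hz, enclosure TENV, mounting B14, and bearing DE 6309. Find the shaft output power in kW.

56.1 kW

P_in = √3·V·I·cosφ = 1.732 × 400 × 118 × 0.76 = 62130 W
P_out = η·P_in = 0.903 × 62130 = 56103 W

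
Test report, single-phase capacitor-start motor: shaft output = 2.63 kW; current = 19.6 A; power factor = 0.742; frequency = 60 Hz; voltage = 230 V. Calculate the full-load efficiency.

P_out = 2.63 kW = 2630 W
P_in = V·I·cosφ = 230 × 19.6 × 0.742 = 3345 W
η = P_out / P_in = 2630 / 3345 = 0.786 = 78.6%

78.6 %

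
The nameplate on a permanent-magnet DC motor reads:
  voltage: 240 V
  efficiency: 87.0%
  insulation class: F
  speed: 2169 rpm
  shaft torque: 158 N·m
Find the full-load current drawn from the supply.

172 A

ω = 2π×2169/60 = 227.1 rad/s; P_out = τω = 158 × 227.1 = 35882 W
P_in = P_out / η = 35882 / 0.870 = 41244 W
I = P_in / V = 41244 / 240 = 172 A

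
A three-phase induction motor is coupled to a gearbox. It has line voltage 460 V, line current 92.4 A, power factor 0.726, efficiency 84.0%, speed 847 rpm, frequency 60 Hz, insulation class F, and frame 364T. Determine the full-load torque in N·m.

P_in = √3·V·I·cosφ = 1.732 × 460 × 92.4 × 0.726 = 53446 W
P_out = η·P_in = 0.84 × 53446 = 44895 W
n = 847 rpm
ω = 2π×847/60 = 88.7 rad/s
τ = P_out/ω = 44895/88.7 = 506 N·m

506 N·m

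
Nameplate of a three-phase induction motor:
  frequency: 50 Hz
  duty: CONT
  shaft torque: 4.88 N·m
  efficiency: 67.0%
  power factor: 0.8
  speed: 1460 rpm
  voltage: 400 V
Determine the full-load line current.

ω = 2π×1460/60 = 152.9 rad/s; P_out = τω = 4.88 × 152.9 = 746 W
P_in = P_out / η = 746 / 0.670 = 1113 W
I_L = P_in / (√3·V_L·cosφ) = 1113 / (1.732 × 400 × 0.8) = 2.01 A

2.01 A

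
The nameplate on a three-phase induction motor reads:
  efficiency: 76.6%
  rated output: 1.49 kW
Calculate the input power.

1.95 kW

P_out = 1490 W
P_in = P_out/η = 1490/0.766 = 1945 W = 1.95 kW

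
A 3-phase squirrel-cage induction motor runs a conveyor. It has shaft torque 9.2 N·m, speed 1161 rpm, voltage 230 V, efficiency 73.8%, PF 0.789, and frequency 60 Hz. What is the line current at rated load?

4.82 A

ω = 2π×1161/60 = 121.6 rad/s; P_out = τω = 9.2 × 121.6 = 1119 W
P_in = P_out / η = 1119 / 0.738 = 1516 W
I_L = P_in / (√3·V_L·cosφ) = 1516 / (1.732 × 230 × 0.789) = 4.82 A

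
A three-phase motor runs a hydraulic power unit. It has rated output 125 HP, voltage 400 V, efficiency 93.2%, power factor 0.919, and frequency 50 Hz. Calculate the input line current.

157 A

P_out = 125 × 746 = 93250 W
P_in = P_out / η = 93250 / 0.932 = 100054 W
I_L = P_in / (√3·V_L·cosφ) = 100054 / (1.732 × 400 × 0.919) = 157 A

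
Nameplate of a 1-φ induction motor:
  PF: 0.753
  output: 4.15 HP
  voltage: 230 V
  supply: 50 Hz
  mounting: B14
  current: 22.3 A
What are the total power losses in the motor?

766 W

P_in = V·I·cosφ = 230×22.3×0.753 = 3862 W
P_out = 4.15×746 = 3096 W
Losses = P_in − P_out = 3862 − 3096 = 766 W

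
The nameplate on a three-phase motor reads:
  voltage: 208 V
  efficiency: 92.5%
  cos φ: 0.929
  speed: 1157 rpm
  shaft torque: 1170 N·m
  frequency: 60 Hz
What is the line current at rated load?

458 A

ω = 2π×1157/60 = 121.2 rad/s; P_out = τω = 1170 × 121.2 = 141804 W
P_in = P_out / η = 141804 / 0.925 = 153302 W
I_L = P_in / (√3·V_L·cosφ) = 153302 / (1.732 × 208 × 0.929) = 458 A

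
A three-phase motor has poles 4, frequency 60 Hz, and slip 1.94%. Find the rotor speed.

n_s = 120f/p = 120×60/4 = 1800 rpm
n = n_s(1 − s) = 1800 × (1 − 0.0194) = 1765 rpm

1765 rpm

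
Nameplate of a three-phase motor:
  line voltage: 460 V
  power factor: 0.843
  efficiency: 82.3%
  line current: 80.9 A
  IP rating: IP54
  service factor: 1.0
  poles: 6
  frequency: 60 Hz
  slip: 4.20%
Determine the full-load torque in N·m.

371 N·m

P_in = √3·V·I·cosφ = 1.732 × 460 × 80.9 × 0.843 = 54335 W
P_out = η·P_in = 0.823 × 54335 = 44718 W
n_s = 120×60/6 = 1200 rpm; n = 1200×(1−0.042) = 1150 rpm
ω = 2π×1150/60 = 120.4 rad/s
τ = P_out/ω = 44718/120.4 = 371 N·m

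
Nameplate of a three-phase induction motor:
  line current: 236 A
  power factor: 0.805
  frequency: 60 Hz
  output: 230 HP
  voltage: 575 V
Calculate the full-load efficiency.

90.7 %

P_out = 230 × 746 = 171580 W
P_in = √3·V_L·I_L·cosφ = 1.732 × 575 × 236 × 0.805 = 189201 W
η = P_out / P_in = 171580 / 189201 = 0.907 = 90.7%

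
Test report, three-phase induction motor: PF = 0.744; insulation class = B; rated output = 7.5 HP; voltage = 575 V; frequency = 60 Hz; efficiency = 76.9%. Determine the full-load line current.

9.82 A

P_out = 7.5 × 746 = 5595 W
P_in = P_out / η = 5595 / 0.769 = 7276 W
I_L = P_in / (√3·V_L·cosφ) = 7276 / (1.732 × 575 × 0.744) = 9.82 A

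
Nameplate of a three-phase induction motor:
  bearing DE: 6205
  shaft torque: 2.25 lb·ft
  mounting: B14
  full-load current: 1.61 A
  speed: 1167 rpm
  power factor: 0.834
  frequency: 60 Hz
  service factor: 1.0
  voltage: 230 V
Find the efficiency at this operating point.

τ = 2.25 lb·ft × 1.356 = 3.051 N·m
ω = 2π × 1167/60 = 122.2 rad/s; P_out = τω = 3.051 × 122.2 = 373 W
P_in = √3·V_L·I_L·cosφ = 1.732 × 230 × 1.61 × 0.834 = 535 W
η = P_out / P_in = 373 / 535 = 0.697 = 69.7%

69.7 %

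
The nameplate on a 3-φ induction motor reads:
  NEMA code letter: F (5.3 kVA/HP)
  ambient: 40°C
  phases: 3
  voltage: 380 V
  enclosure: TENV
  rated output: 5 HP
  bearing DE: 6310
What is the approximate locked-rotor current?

S_LR = 5.3 × 5 = 26.5 kVA
I_LR = S_LR/(√3·V_L) = 26500/(1.732×380) = 40.3 A

40.3 A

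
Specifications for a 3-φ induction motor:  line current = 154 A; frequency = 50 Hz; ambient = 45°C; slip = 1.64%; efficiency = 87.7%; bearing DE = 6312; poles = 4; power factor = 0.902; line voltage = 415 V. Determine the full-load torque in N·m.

567 N·m

P_in = √3·V·I·cosφ = 1.732 × 415 × 154 × 0.902 = 99844 W
P_out = η·P_in = 0.877 × 99844 = 87563 W
n_s = 120×50/4 = 1500 rpm; n = 1500×(1−0.0164) = 1475 rpm
ω = 2π×1475/60 = 154.5 rad/s
τ = P_out/ω = 87563/154.5 = 567 N·m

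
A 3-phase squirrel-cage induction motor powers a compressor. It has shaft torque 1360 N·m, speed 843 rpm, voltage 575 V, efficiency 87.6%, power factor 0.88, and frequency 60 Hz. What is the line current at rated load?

156 A

ω = 2π×843/60 = 88.28 rad/s; P_out = τω = 1360 × 88.28 = 120061 W
P_in = P_out / η = 120061 / 0.876 = 137056 W
I_L = P_in / (√3·V_L·cosφ) = 137056 / (1.732 × 575 × 0.88) = 156 A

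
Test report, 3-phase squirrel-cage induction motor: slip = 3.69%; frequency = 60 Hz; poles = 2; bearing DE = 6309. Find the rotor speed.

n_s = 120f/p = 120×60/2 = 3600 rpm
n = n_s(1 − s) = 3600 × (1 − 0.0369) = 3467 rpm

3467 rpm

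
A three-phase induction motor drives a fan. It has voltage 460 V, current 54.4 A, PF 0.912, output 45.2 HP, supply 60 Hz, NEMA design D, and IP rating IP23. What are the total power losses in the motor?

5810 W

P_in = √3·V·I·cosφ = 1.732×460×54.4×0.912 = 39528 W
P_out = 45.2×746 = 33719 W
Losses = P_in − P_out = 39528 − 33719 = 5809 W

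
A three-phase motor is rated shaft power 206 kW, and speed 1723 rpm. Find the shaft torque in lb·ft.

842 lb·ft

ω = 2π × 1723/60 = 180.4 rad/s
τ = P/ω = 206000/180.4 = 1142 N·m
In lb·ft: 1142/1.356 = 842 lb·ft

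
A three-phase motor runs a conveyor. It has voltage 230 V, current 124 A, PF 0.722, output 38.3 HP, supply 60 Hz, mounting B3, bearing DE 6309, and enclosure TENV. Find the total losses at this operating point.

P_in = √3·V·I·cosφ = 1.732×230×124×0.722 = 35664 W
P_out = 38.3×746 = 28572 W
Losses = P_in − P_out = 35664 − 28572 = 7092 W

7090 W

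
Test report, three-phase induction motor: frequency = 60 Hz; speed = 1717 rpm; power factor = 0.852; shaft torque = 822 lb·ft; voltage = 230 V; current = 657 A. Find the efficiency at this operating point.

89.9 %

τ = 822 lb·ft × 1.356 = 1115 N·m
ω = 2π × 1717/60 = 179.8 rad/s; P_out = τω = 1115 × 179.8 = 200477 W
P_in = √3·V_L·I_L·cosφ = 1.732 × 230 × 657 × 0.852 = 222988 W
η = P_out / P_in = 200477 / 222988 = 0.899 = 89.9%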